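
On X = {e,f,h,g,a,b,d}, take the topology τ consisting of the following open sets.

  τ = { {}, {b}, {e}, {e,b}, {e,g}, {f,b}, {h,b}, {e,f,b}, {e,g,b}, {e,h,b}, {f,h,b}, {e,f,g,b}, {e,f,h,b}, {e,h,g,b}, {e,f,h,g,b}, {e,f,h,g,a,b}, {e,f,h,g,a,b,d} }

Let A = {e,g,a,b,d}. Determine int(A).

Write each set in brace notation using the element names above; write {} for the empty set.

{e,g,b}

U open, U⊆A: {}, {b}, {e}, {e,g}, {e,b}, {e,g,b}. int(A) = ⋃ = {e,g,b}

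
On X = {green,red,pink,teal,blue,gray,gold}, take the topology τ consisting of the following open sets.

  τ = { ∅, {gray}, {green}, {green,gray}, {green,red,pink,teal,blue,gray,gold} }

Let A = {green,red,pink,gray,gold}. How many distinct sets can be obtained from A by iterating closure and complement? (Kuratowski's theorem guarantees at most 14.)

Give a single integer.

complement {teal,blue}; its interior ∅; cl(A) = X∖∅ = {green,red,pink,teal,blue,gray,gold}
With k = closure, c = complement:
  1. A     = {green,red,pink,gray,gold}
  2. kA    = {green,red,pink,teal,blue,gray,gold}
  3. cA    = {teal,blue}
  4. ckA   = ∅
  5. kcA   = {red,pink,teal,blue,gold}
  6. ckcA  = {green,gray}
k, c of each give nothing new

6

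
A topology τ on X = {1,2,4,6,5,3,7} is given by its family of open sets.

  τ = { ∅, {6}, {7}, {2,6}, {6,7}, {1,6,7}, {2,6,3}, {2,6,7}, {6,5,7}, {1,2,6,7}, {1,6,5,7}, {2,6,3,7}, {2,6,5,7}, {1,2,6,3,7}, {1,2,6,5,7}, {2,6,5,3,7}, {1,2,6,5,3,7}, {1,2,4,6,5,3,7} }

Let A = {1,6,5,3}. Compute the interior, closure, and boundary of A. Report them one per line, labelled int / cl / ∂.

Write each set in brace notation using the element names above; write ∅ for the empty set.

U open, U⊆A: ∅, {6}. int(A) = ⋃ = {6}
X∖A={2,4,7}, int(X∖A)={7}, hence cl(A)={1,2,4,6,5,3}
∂A: remove int from cl → {1,2,4,5,3}

int(A) = {6}
cl(A)  = {1,2,4,6,5,3}
∂A     = {1,2,4,5,3}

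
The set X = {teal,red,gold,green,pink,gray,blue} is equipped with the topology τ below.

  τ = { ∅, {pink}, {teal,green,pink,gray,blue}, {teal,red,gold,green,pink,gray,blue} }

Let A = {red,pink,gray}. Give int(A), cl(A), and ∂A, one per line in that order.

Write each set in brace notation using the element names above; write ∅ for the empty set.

open subsets of A: ∅, {pink}; so int(A) = {pink}
closure: X∖int(X∖A) = X∖∅ = {teal,red,gold,green,pink,gray,blue}
∂A = {teal,red,gold,green,pink,gray,blue} minus {pink} = {teal,red,gold,green,gray,blue}

int(A) = {pink}
cl(A)  = {teal,red,gold,green,pink,gray,blue}
∂A     = {teal,red,gold,green,gray,blue}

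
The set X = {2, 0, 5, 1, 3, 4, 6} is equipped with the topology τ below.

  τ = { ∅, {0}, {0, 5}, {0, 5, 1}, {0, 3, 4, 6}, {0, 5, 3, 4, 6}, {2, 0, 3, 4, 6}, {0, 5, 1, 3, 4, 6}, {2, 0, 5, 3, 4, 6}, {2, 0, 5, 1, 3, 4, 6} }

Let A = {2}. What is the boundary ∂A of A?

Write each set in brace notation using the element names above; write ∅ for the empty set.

interior: largest open inside A is ∅ (from ∅)
cl via duality: int({0, 5, 1, 3, 4, 6}) = {0, 5, 1, 3, 4, 6}, so X∖{0, 5, 1, 3, 4, 6} = {2}
cl∖int = {2}

{2}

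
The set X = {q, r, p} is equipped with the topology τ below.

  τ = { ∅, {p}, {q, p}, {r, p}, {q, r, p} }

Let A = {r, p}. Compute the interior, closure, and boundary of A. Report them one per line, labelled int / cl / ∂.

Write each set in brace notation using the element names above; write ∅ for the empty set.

int(A) = {r, p}
cl(A)  = {q, r, p}
∂A     = {q}

U open, U⊆A: ∅, {p}, {r, p}. int(A) = ⋃ = {r, p}
X∖A={q}, int(X∖A)=∅, hence cl(A)={q, r, p}
∂A: remove int from cl → {q}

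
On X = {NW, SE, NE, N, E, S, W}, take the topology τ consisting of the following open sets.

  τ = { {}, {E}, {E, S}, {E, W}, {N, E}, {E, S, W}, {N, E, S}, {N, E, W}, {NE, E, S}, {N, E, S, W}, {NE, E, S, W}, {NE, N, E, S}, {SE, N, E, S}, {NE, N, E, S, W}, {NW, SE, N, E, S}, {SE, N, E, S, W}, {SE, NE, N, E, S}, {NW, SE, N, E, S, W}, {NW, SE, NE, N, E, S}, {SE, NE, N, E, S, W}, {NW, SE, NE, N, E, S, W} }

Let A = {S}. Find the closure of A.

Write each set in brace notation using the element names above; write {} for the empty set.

{NW, SE, NE, S}

cl via duality: int({NW, SE, NE, N, E, W}) = {N, E, W}, so X∖{N, E, W} = {NW, SE, NE, S}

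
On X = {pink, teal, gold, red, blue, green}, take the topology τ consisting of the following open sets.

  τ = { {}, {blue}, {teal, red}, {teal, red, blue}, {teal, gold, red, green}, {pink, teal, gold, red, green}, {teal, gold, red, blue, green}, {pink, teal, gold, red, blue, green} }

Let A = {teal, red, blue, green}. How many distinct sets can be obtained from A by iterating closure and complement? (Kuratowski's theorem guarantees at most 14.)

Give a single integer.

6

complement {pink, gold}; its interior {}; cl(A) = X∖{} = {pink, teal, gold, red, blue, green}
With k = closure, c = complement:
  1. A     = {teal, red, blue, green}
  2. kA    = {pink, teal, gold, red, blue, green}
  3. cA    = {pink, gold}
  4. ckA   = {}
  5. kcA   = {pink, gold, green}
  6. ckcA  = {teal, red, blue}
k, c of each give nothing new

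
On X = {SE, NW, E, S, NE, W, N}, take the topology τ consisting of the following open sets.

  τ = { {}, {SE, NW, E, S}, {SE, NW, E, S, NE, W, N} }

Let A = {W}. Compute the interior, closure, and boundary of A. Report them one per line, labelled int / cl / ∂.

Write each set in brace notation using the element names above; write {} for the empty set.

int(A) = {}
cl(A)  = {NE, W, N}
∂A     = {NE, W, N}

open subsets of A: {}; so int(A) = {}
closure: X∖int(X∖A) = X∖{SE, NW, E, S} = {NE, W, N}
∂A = {NE, W, N} minus {} = {NE, W, N}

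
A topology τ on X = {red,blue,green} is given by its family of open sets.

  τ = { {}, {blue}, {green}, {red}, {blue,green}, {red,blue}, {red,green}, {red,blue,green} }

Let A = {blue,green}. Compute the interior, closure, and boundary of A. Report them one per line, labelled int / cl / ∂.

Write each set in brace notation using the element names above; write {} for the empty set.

open subsets of A: {}, {green}, {blue}, {blue,green}; so int(A) = {blue,green}
closure: X∖int(X∖A) = X∖{red} = {blue,green}
∂A = {blue,green} minus {blue,green} = {}

int(A) = {blue,green}
cl(A)  = {blue,green}
∂A     = {}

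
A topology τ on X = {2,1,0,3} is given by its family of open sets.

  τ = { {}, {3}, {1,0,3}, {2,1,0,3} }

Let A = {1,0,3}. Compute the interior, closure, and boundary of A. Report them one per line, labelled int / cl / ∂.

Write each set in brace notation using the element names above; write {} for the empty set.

int(A) = {1,0,3}
cl(A)  = {2,1,0,3}
∂A     = {2}

opens ⊆ A: {}, {3}, {1,0,3}; union → int = {1,0,3}
complement {2}; its interior {}; cl(A) = X∖{} = {2,1,0,3}
boundary = {2,1,0,3} ∖ {1,0,3} = {2}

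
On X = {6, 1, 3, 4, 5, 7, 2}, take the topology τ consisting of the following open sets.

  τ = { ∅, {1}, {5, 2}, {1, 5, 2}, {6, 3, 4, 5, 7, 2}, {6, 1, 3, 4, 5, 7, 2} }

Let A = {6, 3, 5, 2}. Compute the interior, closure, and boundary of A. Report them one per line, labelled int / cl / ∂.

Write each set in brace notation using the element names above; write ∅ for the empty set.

int(A) = {5, 2}
cl(A)  = {6, 3, 4, 5, 7, 2}
∂A     = {6, 3, 4, 7}

interior: largest open inside A is {5, 2} (from ∅, {5, 2})
cl via duality: int({1, 4, 7}) = {1}, so X∖{1} = {6, 3, 4, 5, 7, 2}
cl∖int = {6, 3, 4, 7}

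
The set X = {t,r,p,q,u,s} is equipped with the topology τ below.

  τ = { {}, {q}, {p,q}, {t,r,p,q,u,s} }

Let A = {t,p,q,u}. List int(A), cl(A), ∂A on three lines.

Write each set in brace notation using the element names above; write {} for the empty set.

int(A) = {p,q}
cl(A)  = {t,r,p,q,u,s}
∂A     = {t,r,u,s}

U open, U⊆A: {}, {q}, {p,q}. int(A) = ⋃ = {p,q}
X∖A={r,s}, int(X∖A)={}, hence cl(A)={t,r,p,q,u,s}
∂A: remove int from cl → {t,r,u,s}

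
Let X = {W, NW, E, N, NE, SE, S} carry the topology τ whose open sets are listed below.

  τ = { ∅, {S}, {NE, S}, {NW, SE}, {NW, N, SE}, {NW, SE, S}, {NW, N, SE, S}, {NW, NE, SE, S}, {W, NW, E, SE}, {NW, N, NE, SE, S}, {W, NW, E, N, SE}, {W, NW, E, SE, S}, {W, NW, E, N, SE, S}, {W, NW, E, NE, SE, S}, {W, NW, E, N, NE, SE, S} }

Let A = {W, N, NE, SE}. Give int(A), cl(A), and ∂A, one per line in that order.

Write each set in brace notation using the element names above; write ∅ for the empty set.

int(A) = ∅
cl(A)  = {W, NW, E, N, NE, SE}
∂A     = {W, NW, E, N, NE, SE}

opens ⊆ A: ∅; union → int = ∅
complement {NW, E, S}; its interior {S}; cl(A) = X∖{S} = {W, NW, E, N, NE, SE}
boundary = {W, NW, E, N, NE, SE} ∖ ∅ = {W, NW, E, N, NE, SE}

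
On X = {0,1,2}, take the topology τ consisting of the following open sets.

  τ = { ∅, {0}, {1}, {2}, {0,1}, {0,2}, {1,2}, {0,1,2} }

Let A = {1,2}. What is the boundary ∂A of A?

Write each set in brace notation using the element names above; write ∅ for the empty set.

interior: largest open inside A is {1,2} (from ∅, {2}, {1}, {1,2})
cl via duality: int({0}) = {0}, so X∖{0} = {1,2}
cl∖int = ∅

∅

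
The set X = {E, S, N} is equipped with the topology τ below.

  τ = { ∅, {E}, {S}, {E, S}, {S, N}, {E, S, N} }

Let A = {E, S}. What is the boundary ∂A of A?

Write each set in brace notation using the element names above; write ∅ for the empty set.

open subsets of A: ∅, {E}, {S}, {E, S}; so int(A) = {E, S}
closure: X∖int(X∖A) = X∖∅ = {E, S, N}
∂A = {E, S, N} minus {E, S} = {N}

{N}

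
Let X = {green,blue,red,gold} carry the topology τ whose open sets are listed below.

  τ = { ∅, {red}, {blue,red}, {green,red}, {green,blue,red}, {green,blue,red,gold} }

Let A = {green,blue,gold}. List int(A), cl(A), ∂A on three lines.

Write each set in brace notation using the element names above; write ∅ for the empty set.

int(A) = ∅
cl(A)  = {green,blue,gold}
∂A     = {green,blue,gold}

interior: largest open inside A is ∅ (from ∅)
cl via duality: int({red}) = {red}, so X∖{red} = {green,blue,gold}
cl∖int = {green,blue,gold}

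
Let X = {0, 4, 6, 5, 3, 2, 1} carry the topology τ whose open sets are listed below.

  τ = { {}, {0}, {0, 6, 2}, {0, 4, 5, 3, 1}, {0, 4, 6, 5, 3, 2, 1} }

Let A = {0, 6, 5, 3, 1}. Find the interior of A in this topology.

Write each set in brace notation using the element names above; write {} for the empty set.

{0}

open subsets of A: {}, {0}; so int(A) = {0}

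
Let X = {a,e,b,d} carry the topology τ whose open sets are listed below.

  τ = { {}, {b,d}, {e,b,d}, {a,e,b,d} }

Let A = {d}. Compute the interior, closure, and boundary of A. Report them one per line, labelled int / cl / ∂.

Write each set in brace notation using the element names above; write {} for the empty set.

int(A) = {}
cl(A)  = {a,e,b,d}
∂A     = {a,e,b,d}

open subsets of A: {}; so int(A) = {}
closure: X∖int(X∖A) = X∖{} = {a,e,b,d}
∂A = {a,e,b,d} minus {} = {a,e,b,d}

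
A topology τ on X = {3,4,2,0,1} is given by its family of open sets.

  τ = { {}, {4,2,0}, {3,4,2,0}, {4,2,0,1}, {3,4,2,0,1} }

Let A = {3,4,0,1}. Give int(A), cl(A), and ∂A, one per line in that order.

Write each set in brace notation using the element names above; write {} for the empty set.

U open, U⊆A: {}. int(A) = ⋃ = {}
X∖A={2}, int(X∖A)={}, hence cl(A)={3,4,2,0,1}
∂A: remove int from cl → {3,4,2,0,1}

int(A) = {}
cl(A)  = {3,4,2,0,1}
∂A     = {3,4,2,0,1}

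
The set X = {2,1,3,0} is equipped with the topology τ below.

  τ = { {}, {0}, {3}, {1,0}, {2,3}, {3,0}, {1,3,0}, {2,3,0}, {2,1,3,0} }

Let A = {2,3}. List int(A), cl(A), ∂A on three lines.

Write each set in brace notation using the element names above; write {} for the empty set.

open subsets of A: {}, {3}, {2,3}; so int(A) = {2,3}
closure: X∖int(X∖A) = X∖{1,0} = {2,3}
∂A = {2,3} minus {2,3} = {}

int(A) = {2,3}
cl(A)  = {2,3}
∂A     = {}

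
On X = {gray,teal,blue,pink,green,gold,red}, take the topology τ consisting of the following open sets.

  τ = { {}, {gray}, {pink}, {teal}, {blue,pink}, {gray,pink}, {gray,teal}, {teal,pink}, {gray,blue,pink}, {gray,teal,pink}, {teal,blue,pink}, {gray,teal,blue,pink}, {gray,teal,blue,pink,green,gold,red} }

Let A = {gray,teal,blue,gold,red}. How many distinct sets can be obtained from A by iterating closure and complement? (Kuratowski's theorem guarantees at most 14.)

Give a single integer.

complement {pink,green}; its interior {pink}; cl(A) = X∖{pink} = {gray,teal,blue,green,gold,red}
With k = closure, c = complement:
  1. A     = {gray,teal,blue,gold,red}
  2. kA    = {gray,teal,blue,green,gold,red}
  3. cA    = {pink,green}
  4. ckA   = {pink}
  5. kcA   = {blue,pink,green,gold,red}
  6. ckcA  = {gray,teal}
  7. kckcA = {gray,teal,green,gold,red}
  8. ckckcA = {blue,pink}
k, c of each give nothing new

8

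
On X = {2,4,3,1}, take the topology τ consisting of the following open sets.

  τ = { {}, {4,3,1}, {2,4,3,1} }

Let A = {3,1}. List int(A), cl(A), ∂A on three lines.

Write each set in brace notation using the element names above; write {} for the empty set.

int(A) = {}
cl(A)  = {2,4,3,1}
∂A     = {2,4,3,1}

opens ⊆ A: {}; union → int = {}
complement {2,4}; its interior {}; cl(A) = X∖{} = {2,4,3,1}
boundary = {2,4,3,1} ∖ {} = {2,4,3,1}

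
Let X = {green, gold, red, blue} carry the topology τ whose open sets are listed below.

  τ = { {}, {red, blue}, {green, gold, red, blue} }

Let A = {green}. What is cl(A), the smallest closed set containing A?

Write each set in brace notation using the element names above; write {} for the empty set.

{green, gold}

closure: X∖int(X∖A) = X∖{red, blue} = {green, gold}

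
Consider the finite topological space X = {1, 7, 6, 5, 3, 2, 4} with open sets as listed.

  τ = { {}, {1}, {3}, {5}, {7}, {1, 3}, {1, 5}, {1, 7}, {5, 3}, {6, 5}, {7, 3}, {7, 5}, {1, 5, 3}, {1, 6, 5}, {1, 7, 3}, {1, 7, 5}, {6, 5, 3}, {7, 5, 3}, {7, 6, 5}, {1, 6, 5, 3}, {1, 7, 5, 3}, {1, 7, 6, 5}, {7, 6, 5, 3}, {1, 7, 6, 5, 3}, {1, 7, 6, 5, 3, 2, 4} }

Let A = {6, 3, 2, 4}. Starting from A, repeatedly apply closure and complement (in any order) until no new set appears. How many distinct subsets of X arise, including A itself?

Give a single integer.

6

closure: X∖int(X∖A) = X∖{1, 7, 5} = {6, 3, 2, 4}
Let k=closure and c=complement:
  1. A     = {6, 3, 2, 4}
  2. cA    = {1, 7, 5}
  3. kcA   = {1, 7, 6, 5, 2, 4}
  4. ckcA  = {3}
  5. kckcA = {3, 2, 4}
  6. ckckcA = {1, 7, 6, 5}
— saturated at 6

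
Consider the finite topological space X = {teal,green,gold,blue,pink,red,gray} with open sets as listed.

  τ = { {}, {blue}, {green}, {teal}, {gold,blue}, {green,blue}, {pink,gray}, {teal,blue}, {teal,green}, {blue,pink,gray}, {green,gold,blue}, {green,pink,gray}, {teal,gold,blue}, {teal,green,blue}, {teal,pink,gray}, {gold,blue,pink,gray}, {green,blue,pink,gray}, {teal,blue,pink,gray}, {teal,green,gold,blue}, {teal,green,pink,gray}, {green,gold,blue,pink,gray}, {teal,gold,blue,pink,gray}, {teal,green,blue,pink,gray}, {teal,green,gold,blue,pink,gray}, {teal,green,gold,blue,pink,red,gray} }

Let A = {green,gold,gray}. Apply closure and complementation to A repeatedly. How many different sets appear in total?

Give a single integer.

cl via duality: int({teal,blue,pink,red}) = {teal,blue}, so X∖{teal,blue} = {green,gold,pink,red,gray}
Write k for closure, c for complement:
  1. A     = {green,gold,gray}
  2. kA    = {green,gold,pink,red,gray}
  3. cA    = {teal,blue,pink,red}
  4. ckA   = {teal,blue}
  5. kcA   = {teal,gold,blue,pink,red,gray}
  6. kckA  = {teal,gold,blue,red}
  7. ckcA  = {green}
  8. ckckA = {green,pink,gray}
  9. kckcA = {green,red}
  10. kckckA = {green,pink,red,gray}
  11. ckckcA = {teal,gold,blue,pink,gray}
  12. ckckckA = {teal,gold,blue}
applying k or c yields no new set

12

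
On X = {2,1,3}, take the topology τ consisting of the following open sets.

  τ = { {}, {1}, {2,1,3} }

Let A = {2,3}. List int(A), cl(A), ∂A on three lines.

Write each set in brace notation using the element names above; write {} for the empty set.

opens ⊆ A: {}; union → int = {}
complement {1}; its interior {1}; cl(A) = X∖{1} = {2,3}
boundary = {2,3} ∖ {} = {2,3}

int(A) = {}
cl(A)  = {2,3}
∂A     = {2,3}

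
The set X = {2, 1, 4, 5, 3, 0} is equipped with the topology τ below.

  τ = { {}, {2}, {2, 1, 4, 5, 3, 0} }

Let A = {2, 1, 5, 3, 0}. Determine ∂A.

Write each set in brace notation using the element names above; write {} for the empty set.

U open, U⊆A: {}, {2}. int(A) = ⋃ = {2}
X∖A={4}, int(X∖A)={}, hence cl(A)={2, 1, 4, 5, 3, 0}
∂A: remove int from cl → {1, 4, 5, 3, 0}

{1, 4, 5, 3, 0}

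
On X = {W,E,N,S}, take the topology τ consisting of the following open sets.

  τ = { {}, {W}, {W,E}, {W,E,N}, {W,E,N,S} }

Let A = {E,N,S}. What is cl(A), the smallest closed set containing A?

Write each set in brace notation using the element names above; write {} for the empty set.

{E,N,S}

cl via duality: int({W}) = {W}, so X∖{W} = {E,N,S}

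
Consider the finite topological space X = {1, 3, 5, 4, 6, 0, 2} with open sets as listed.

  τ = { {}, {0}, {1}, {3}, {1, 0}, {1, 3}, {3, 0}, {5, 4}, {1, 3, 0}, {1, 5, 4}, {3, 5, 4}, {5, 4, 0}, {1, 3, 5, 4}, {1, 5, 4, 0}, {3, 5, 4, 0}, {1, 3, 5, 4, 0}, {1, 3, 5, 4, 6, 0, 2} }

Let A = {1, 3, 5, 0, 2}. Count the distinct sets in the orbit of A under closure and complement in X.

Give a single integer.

8

cl via duality: int({4, 6}) = {}, so X∖{} = {1, 3, 5, 4, 6, 0, 2}
Write k for closure, c for complement:
  1. A     = {1, 3, 5, 0, 2}
  2. kA    = {1, 3, 5, 4, 6, 0, 2}
  3. cA    = {4, 6}
  4. ckA   = {}
  5. kcA   = {5, 4, 6, 2}
  6. ckcA  = {1, 3, 0}
  7. kckcA = {1, 3, 6, 0, 2}
  8. ckckcA = {5, 4}
applying k or c yields no new set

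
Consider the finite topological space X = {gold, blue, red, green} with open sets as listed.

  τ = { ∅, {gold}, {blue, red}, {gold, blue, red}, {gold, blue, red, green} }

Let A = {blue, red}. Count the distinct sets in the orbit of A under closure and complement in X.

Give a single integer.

cl via duality: int({gold, green}) = {gold}, so X∖{gold} = {blue, red, green}
Write k for closure, c for complement:
  1. A     = {blue, red}
  2. kA    = {blue, red, green}
  3. cA    = {gold, green}
  4. ckA   = {gold}
applying k or c yields no new set

4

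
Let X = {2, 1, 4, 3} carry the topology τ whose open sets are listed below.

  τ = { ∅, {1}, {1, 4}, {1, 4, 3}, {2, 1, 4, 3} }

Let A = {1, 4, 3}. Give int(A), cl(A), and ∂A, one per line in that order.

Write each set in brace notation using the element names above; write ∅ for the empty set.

interior: largest open inside A is {1, 4, 3} (from ∅, {1}, {1, 4}, {1, 4, 3})
cl via duality: int({2}) = ∅, so X∖∅ = {2, 1, 4, 3}
cl∖int = {2}

int(A) = {1, 4, 3}
cl(A)  = {2, 1, 4, 3}
∂A     = {2}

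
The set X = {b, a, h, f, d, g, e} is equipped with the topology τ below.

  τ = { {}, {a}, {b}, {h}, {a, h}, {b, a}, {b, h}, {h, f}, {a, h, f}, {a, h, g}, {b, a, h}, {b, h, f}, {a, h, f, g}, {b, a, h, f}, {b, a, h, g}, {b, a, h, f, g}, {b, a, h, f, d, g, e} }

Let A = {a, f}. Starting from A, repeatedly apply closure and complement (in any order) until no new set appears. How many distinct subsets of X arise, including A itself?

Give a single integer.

cl via duality: int({b, h, d, g, e}) = {b, h}, so X∖{b, h} = {a, f, d, g, e}
Write k for closure, c for complement:
  1. A     = {a, f}
  2. kA    = {a, f, d, g, e}
  3. cA    = {b, h, d, g, e}
  4. ckA   = {b, h}
  5. kcA   = {b, h, f, d, g, e}
  6. ckcA  = {a}
  7. kckcA = {a, d, g, e}
  8. ckckcA = {b, h, f}
applying k or c yields no new set

8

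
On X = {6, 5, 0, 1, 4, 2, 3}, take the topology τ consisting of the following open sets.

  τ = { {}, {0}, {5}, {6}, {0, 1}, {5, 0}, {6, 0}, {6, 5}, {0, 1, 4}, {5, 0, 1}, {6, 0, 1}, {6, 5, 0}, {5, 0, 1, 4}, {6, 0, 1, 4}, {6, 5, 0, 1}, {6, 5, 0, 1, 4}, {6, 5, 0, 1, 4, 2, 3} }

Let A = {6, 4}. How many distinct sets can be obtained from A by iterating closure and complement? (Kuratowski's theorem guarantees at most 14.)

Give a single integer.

X∖A={5, 0, 1, 2, 3}, int(X∖A)={5, 0, 1}, hence cl(A)={6, 4, 2, 3}
Orbit (k=closure, c=complement):
  1. A     = {6, 4}
  2. kA    = {6, 4, 2, 3}
  3. cA    = {5, 0, 1, 2, 3}
  4. ckA   = {5, 0, 1}
  5. kcA   = {5, 0, 1, 4, 2, 3}
  6. ckcA  = {6}
  7. kckcA = {6, 2, 3}
  8. ckckcA = {5, 0, 1, 4}
(closed under both — stop)

8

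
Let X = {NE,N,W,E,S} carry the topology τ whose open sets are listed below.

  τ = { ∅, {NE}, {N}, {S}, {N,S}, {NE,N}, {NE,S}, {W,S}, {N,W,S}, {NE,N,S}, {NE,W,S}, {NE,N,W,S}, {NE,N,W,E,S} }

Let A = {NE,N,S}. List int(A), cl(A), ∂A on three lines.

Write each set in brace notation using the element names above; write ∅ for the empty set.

U open, U⊆A: ∅, {S}, {N}, {NE}, {N,S}, {NE,S}, {NE,N}, {NE,N,S}. int(A) = ⋃ = {NE,N,S}
X∖A={W,E}, int(X∖A)=∅, hence cl(A)={NE,N,W,E,S}
∂A: remove int from cl → {W,E}

int(A) = {NE,N,S}
cl(A)  = {NE,N,W,E,S}
∂A     = {W,E}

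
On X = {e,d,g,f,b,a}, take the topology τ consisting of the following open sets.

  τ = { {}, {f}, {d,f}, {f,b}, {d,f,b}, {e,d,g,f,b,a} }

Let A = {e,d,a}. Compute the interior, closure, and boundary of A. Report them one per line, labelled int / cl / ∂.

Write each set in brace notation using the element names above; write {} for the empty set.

opens ⊆ A: {}; union → int = {}
complement {g,f,b}; its interior {f,b}; cl(A) = X∖{f,b} = {e,d,g,a}
boundary = {e,d,g,a} ∖ {} = {e,d,g,a}

int(A) = {}
cl(A)  = {e,d,g,a}
∂A     = {e,d,g,a}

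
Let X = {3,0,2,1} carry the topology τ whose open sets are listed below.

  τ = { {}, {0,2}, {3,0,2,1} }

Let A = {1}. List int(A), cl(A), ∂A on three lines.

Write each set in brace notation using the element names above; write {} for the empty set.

open subsets of A: {}; so int(A) = {}
closure: X∖int(X∖A) = X∖{0,2} = {3,1}
∂A = {3,1} minus {} = {3,1}

int(A) = {}
cl(A)  = {3,1}
∂A     = {3,1}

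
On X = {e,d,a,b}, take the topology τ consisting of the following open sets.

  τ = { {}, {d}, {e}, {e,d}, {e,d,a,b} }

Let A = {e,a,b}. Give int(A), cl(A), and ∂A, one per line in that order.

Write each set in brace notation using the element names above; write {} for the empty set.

int(A) = {e}
cl(A)  = {e,a,b}
∂A     = {a,b}

U open, U⊆A: {}, {e}. int(A) = ⋃ = {e}
X∖A={d}, int(X∖A)={d}, hence cl(A)={e,a,b}
∂A: remove int from cl → {a,b}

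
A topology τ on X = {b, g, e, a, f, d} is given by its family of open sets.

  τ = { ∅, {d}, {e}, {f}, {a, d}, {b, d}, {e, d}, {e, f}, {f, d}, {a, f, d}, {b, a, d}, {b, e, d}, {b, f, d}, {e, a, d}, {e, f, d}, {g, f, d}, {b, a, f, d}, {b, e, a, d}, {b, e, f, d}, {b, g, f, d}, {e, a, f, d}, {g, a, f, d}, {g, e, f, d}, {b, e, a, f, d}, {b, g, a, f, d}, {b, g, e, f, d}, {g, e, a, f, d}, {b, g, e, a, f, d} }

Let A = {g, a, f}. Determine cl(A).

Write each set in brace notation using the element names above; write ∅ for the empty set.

X∖A={b, e, d}, int(X∖A)={b, e, d}, hence cl(A)={g, a, f}

{g, a, f}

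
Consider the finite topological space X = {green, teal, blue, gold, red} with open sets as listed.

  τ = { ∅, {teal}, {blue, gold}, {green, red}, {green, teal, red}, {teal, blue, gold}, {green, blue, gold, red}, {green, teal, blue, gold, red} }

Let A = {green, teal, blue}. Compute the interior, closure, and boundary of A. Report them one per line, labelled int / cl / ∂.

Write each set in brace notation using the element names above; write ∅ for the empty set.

int(A) = {teal}
cl(A)  = {green, teal, blue, gold, red}
∂A     = {green, blue, gold, red}

U open, U⊆A: ∅, {teal}. int(A) = ⋃ = {teal}
X∖A={gold, red}, int(X∖A)=∅, hence cl(A)={green, teal, blue, gold, red}
∂A: remove int from cl → {green, blue, gold, red}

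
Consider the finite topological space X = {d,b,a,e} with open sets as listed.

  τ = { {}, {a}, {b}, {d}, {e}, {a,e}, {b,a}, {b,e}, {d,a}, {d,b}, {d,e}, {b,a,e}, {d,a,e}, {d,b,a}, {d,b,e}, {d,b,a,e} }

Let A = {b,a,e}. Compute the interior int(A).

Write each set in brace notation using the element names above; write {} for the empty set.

interior: largest open inside A is {b,a,e} (from {}, {b}, {a}, {e}, {b,a}, {a,e}, {b,e}, {b,a,e})

{b,a,e}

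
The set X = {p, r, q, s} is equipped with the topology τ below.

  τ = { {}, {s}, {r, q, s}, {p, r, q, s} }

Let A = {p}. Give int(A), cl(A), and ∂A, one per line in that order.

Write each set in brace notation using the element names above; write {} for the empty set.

open subsets of A: {}; so int(A) = {}
closure: X∖int(X∖A) = X∖{r, q, s} = {p}
∂A = {p} minus {} = {p}

int(A) = {}
cl(A)  = {p}
∂A     = {p}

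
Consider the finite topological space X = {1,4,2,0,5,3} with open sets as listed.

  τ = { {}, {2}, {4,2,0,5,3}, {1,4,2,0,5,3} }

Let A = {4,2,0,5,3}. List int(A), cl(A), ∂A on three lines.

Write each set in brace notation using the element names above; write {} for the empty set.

int(A) = {4,2,0,5,3}
cl(A)  = {1,4,2,0,5,3}
∂A     = {1}

interior: largest open inside A is {4,2,0,5,3} (from {}, {2}, {4,2,0,5,3})
cl via duality: int({1}) = {}, so X∖{} = {1,4,2,0,5,3}
cl∖int = {1}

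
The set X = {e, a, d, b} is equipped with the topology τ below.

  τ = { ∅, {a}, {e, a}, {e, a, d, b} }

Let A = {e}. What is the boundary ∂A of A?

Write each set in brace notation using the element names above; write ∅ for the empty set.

{e, d, b}

opens ⊆ A: ∅; union → int = ∅
complement {a, d, b}; its interior {a}; cl(A) = X∖{a} = {e, d, b}
boundary = {e, d, b} ∖ ∅ = {e, d, b}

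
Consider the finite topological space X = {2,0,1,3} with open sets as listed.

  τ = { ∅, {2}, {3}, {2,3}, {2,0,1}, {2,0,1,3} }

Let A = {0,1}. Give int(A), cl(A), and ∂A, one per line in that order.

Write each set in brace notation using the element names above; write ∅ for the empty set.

int(A) = ∅
cl(A)  = {0,1}
∂A     = {0,1}

open subsets of A: ∅; so int(A) = ∅
closure: X∖int(X∖A) = X∖{2,3} = {0,1}
∂A = {0,1} minus ∅ = {0,1}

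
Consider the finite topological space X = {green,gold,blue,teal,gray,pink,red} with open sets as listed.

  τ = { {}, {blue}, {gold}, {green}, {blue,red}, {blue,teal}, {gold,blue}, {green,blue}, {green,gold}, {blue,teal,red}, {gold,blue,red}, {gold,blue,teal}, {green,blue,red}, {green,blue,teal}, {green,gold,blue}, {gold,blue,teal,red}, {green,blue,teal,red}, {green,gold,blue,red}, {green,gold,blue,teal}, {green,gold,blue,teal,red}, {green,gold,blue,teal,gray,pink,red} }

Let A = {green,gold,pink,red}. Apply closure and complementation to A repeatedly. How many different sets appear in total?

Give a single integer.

8

cl via duality: int({blue,teal,gray}) = {blue,teal}, so X∖{blue,teal} = {green,gold,gray,pink,red}
Write k for closure, c for complement:
  1. A     = {green,gold,pink,red}
  2. kA    = {green,gold,gray,pink,red}
  3. cA    = {blue,teal,gray}
  4. ckA   = {blue,teal}
  5. kcA   = {blue,teal,gray,pink,red}
  6. ckcA  = {green,gold}
  7. kckcA = {green,gold,gray,pink}
  8. ckckcA = {blue,teal,red}
applying k or c yields no new set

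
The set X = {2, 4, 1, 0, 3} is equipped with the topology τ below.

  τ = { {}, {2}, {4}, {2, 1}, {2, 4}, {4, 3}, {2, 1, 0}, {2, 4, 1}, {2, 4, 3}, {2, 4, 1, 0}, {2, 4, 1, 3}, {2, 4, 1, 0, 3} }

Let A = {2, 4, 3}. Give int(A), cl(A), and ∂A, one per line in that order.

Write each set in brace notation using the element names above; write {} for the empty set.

U open, U⊆A: {}, {4}, {2}, {4, 3}, {2, 4}, {2, 4, 3}. int(A) = ⋃ = {2, 4, 3}
X∖A={1, 0}, int(X∖A)={}, hence cl(A)={2, 4, 1, 0, 3}
∂A: remove int from cl → {1, 0}

int(A) = {2, 4, 3}
cl(A)  = {2, 4, 1, 0, 3}
∂A     = {1, 0}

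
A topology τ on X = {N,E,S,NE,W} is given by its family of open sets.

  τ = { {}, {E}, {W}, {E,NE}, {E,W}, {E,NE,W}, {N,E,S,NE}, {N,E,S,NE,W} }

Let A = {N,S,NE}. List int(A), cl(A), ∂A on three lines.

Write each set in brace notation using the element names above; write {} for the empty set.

interior: largest open inside A is {} (from {})
cl via duality: int({E,W}) = {E,W}, so X∖{E,W} = {N,S,NE}
cl∖int = {N,S,NE}

int(A) = {}
cl(A)  = {N,S,NE}
∂A     = {N,S,NE}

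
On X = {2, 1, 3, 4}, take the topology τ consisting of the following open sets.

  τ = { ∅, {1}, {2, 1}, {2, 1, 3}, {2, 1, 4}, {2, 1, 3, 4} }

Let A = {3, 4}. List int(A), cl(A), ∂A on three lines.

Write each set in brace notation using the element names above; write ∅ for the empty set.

int(A) = ∅
cl(A)  = {3, 4}
∂A     = {3, 4}

opens ⊆ A: ∅; union → int = ∅
complement {2, 1}; its interior {2, 1}; cl(A) = X∖{2, 1} = {3, 4}
boundary = {3, 4} ∖ ∅ = {3, 4}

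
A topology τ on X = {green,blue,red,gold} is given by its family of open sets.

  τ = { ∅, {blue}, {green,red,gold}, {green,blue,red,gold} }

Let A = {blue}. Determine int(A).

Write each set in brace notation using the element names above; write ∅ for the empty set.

{blue}

U open, U⊆A: ∅, {blue}. int(A) = ⋃ = {blue}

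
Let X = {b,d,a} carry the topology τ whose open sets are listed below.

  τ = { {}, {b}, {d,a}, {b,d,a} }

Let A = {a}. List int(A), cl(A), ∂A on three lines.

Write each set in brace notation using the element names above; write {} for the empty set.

int(A) = {}
cl(A)  = {d,a}
∂A     = {d,a}

opens ⊆ A: {}; union → int = {}
complement {b,d}; its interior {b}; cl(A) = X∖{b} = {d,a}
boundary = {d,a} ∖ {} = {d,a}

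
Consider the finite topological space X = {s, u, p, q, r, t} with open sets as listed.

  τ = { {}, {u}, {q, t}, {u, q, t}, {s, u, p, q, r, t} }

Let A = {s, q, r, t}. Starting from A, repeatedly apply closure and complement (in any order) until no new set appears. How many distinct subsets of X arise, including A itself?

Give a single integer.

6

cl via duality: int({u, p}) = {u}, so X∖{u} = {s, p, q, r, t}
Write k for closure, c for complement:
  1. A     = {s, q, r, t}
  2. kA    = {s, p, q, r, t}
  3. cA    = {u, p}
  4. ckA   = {u}
  5. kcA   = {s, u, p, r}
  6. ckcA  = {q, t}
applying k or c yields no new set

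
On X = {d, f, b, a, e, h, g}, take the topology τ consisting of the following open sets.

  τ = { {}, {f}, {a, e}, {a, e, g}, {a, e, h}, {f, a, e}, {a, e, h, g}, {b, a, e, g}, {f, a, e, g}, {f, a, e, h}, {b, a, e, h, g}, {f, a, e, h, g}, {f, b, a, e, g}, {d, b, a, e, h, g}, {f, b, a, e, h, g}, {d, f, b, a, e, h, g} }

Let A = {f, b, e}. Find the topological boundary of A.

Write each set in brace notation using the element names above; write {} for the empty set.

{d, b, a, e, h, g}

opens ⊆ A: {}, {f}; union → int = {f}
complement {d, a, h, g}; its interior {}; cl(A) = X∖{} = {d, f, b, a, e, h, g}
boundary = {d, f, b, a, e, h, g} ∖ {f} = {d, b, a, e, h, g}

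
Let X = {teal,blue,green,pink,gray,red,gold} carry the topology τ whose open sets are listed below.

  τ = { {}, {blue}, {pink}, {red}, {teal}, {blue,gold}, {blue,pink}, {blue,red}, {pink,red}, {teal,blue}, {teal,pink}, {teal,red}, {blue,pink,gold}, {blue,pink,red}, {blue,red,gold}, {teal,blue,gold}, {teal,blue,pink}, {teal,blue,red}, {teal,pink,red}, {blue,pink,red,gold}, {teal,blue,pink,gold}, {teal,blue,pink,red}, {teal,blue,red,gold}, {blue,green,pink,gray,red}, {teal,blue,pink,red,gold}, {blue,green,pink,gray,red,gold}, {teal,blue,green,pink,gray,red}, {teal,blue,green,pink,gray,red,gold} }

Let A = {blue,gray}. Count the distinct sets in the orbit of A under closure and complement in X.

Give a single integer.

8

closure: X∖int(X∖A) = X∖{teal,pink,red} = {blue,green,gray,gold}
Let k=closure and c=complement:
  1. A     = {blue,gray}
  2. kA    = {blue,green,gray,gold}
  3. cA    = {teal,green,pink,red,gold}
  4. ckA   = {teal,pink,red}
  5. kcA   = {teal,green,pink,gray,red,gold}
  6. kckA  = {teal,green,pink,gray,red}
  7. ckcA  = {blue}
  8. ckckA = {blue,gold}
— saturated at 8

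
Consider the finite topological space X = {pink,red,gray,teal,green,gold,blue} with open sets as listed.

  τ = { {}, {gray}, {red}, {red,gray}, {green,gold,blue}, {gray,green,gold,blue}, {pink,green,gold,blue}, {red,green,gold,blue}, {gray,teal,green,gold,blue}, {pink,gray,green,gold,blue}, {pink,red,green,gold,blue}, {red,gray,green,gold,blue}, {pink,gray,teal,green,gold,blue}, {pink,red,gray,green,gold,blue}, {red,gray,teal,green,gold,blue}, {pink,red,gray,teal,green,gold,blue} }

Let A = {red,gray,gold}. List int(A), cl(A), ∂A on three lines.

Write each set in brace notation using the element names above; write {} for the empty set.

int(A) = {red,gray}
cl(A)  = {pink,red,gray,teal,green,gold,blue}
∂A     = {pink,teal,green,gold,blue}

open subsets of A: {}, {red}, {gray}, {red,gray}; so int(A) = {red,gray}
closure: X∖int(X∖A) = X∖{} = {pink,red,gray,teal,green,gold,blue}
∂A = {pink,red,gray,teal,green,gold,blue} minus {red,gray} = {pink,teal,green,gold,blue}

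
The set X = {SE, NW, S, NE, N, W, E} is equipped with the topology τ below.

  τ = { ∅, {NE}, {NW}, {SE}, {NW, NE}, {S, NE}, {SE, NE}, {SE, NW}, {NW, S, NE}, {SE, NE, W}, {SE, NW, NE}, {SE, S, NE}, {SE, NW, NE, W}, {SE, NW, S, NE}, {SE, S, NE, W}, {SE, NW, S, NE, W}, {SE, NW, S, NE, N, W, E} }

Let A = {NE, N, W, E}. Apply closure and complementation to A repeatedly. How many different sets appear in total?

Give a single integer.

closure: X∖int(X∖A) = X∖{SE, NW} = {S, NE, N, W, E}
Let k=closure and c=complement:
  1. A     = {NE, N, W, E}
  2. kA    = {S, NE, N, W, E}
  3. cA    = {SE, NW, S}
  4. ckA   = {SE, NW}
  5. kcA   = {SE, NW, S, N, W, E}
  6. kckA  = {SE, NW, N, W, E}
  7. ckcA  = {NE}
  8. ckckA = {S, NE}
— saturated at 8

8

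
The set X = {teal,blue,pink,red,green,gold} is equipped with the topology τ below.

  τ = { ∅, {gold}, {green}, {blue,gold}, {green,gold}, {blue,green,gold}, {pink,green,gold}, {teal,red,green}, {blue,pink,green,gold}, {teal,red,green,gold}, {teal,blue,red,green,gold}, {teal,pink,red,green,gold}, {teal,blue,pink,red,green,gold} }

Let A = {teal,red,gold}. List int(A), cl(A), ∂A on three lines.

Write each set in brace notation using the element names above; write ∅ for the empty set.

open subsets of A: ∅, {gold}; so int(A) = {gold}
closure: X∖int(X∖A) = X∖{green} = {teal,blue,pink,red,gold}
∂A = {teal,blue,pink,red,gold} minus {gold} = {teal,blue,pink,red}

int(A) = {gold}
cl(A)  = {teal,blue,pink,red,gold}
∂A     = {teal,blue,pink,red}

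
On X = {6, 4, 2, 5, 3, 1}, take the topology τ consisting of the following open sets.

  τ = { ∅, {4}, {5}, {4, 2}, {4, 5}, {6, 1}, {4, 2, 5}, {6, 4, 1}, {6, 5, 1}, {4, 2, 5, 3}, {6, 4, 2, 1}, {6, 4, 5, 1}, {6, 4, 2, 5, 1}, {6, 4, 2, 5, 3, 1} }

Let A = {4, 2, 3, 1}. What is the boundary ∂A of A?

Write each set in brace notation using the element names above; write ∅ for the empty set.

U open, U⊆A: ∅, {4}, {4, 2}. int(A) = ⋃ = {4, 2}
X∖A={6, 5}, int(X∖A)={5}, hence cl(A)={6, 4, 2, 3, 1}
∂A: remove int from cl → {6, 3, 1}

{6, 3, 1}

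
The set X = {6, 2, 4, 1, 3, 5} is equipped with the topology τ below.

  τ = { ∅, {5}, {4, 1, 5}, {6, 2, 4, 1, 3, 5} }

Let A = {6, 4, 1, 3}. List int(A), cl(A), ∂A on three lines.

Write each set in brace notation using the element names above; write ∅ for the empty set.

interior: largest open inside A is ∅ (from ∅)
cl via duality: int({2, 5}) = {5}, so X∖{5} = {6, 2, 4, 1, 3}
cl∖int = {6, 2, 4, 1, 3}

int(A) = ∅
cl(A)  = {6, 2, 4, 1, 3}
∂A     = {6, 2, 4, 1, 3}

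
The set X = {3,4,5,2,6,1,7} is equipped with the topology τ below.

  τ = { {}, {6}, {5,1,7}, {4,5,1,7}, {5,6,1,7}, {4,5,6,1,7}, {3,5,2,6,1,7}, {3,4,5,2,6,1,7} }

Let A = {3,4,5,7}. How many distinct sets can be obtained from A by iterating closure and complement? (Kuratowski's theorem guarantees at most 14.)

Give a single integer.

8

X∖A={2,6,1}, int(X∖A)={6}, hence cl(A)={3,4,5,2,1,7}
Orbit (k=closure, c=complement):
  1. A     = {3,4,5,7}
  2. kA    = {3,4,5,2,1,7}
  3. cA    = {2,6,1}
  4. ckA   = {6}
  5. kcA   = {3,4,5,2,6,1,7}
  6. kckA  = {3,2,6}
  7. ckcA  = {}
  8. ckckA = {4,5,1,7}
(closed under both — stop)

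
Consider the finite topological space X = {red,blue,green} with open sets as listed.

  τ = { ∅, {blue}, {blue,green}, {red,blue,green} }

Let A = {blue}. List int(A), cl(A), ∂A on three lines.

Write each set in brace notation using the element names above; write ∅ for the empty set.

int(A) = {blue}
cl(A)  = {red,blue,green}
∂A     = {red,green}

U open, U⊆A: ∅, {blue}. int(A) = ⋃ = {blue}
X∖A={red,green}, int(X∖A)=∅, hence cl(A)={red,blue,green}
∂A: remove int from cl → {red,green}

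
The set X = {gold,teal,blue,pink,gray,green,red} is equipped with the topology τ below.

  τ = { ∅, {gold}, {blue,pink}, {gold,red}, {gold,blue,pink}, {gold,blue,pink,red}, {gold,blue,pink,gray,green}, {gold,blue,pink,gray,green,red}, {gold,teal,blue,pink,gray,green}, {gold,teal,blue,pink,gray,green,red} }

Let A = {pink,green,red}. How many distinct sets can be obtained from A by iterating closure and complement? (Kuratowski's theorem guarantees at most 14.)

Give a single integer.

cl via duality: int({gold,teal,blue,gray}) = {gold}, so X∖{gold} = {teal,blue,pink,gray,green,red}
Write k for closure, c for complement:
  1. A     = {pink,green,red}
  2. kA    = {teal,blue,pink,gray,green,red}
  3. cA    = {gold,teal,blue,gray}
  4. ckA   = {gold}
  5. kcA   = {gold,teal,blue,pink,gray,green,red}
  6. kckA  = {gold,teal,gray,green,red}
  7. ckcA  = ∅
  8. ckckA = {blue,pink}
  9. kckckA = {teal,blue,pink,gray,green}
  10. ckckckA = {gold,red}
applying k or c yields no new set

10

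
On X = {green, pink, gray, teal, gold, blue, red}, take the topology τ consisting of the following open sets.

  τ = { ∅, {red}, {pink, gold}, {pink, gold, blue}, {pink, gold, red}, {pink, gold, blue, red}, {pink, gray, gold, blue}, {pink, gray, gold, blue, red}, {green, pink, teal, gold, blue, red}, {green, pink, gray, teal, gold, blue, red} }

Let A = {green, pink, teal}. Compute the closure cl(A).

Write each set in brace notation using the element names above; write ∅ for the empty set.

cl via duality: int({gray, gold, blue, red}) = {red}, so X∖{red} = {green, pink, gray, teal, gold, blue}

{green, pink, gray, teal, gold, blue}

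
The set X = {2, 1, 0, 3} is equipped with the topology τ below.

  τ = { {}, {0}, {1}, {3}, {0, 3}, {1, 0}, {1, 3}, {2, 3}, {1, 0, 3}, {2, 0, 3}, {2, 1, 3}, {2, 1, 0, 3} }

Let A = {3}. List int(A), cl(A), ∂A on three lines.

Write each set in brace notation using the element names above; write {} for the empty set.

open subsets of A: {}, {3}; so int(A) = {3}
closure: X∖int(X∖A) = X∖{1, 0} = {2, 3}
∂A = {2, 3} minus {3} = {2}

int(A) = {3}
cl(A)  = {2, 3}
∂A     = {2}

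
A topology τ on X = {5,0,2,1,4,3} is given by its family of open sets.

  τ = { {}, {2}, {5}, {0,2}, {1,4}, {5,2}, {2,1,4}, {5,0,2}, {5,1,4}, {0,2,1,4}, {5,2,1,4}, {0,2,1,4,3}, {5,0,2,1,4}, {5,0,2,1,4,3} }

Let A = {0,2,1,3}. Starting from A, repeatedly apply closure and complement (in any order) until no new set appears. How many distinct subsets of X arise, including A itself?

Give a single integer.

closure: X∖int(X∖A) = X∖{5} = {0,2,1,4,3}
Let k=closure and c=complement:
  1. A     = {0,2,1,3}
  2. kA    = {0,2,1,4,3}
  3. cA    = {5,4}
  4. ckA   = {5}
  5. kcA   = {5,1,4,3}
  6. ckcA  = {0,2}
  7. kckcA = {0,2,3}
  8. ckckcA = {5,1,4}
— saturated at 8

8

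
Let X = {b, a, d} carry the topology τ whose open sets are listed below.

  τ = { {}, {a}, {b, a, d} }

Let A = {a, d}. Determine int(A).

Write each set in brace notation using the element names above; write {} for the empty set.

U open, U⊆A: {}, {a}. int(A) = ⋃ = {a}

{a}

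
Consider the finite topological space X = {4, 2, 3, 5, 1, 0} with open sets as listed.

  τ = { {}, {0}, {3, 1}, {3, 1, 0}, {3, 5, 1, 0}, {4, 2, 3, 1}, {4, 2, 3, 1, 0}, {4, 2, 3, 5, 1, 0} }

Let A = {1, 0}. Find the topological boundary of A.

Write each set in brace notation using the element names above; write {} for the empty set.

{4, 2, 3, 5, 1}

open subsets of A: {}, {0}; so int(A) = {0}
closure: X∖int(X∖A) = X∖{} = {4, 2, 3, 5, 1, 0}
∂A = {4, 2, 3, 5, 1, 0} minus {0} = {4, 2, 3, 5, 1}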